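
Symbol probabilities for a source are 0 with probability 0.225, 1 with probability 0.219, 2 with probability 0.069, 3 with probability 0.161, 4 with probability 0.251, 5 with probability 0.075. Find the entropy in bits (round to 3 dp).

H = −Σ pᵢ log₂ pᵢ.
−0.225·log₂(0.225) = 0.4842
−0.219·log₂(0.219) = 0.4798
−0.069·log₂(0.069) = 0.2662
−0.161·log₂(0.161) = 0.4242
−0.251·log₂(0.251) = 0.5006
−0.075·log₂(0.075) = 0.2803
Sum ≈ 2.4352 → 2.435 bits.

2.435 bits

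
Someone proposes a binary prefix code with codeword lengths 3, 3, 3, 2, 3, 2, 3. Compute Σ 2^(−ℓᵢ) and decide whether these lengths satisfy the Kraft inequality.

With common denominator 2^3 = 8: Σ 2^(−ℓᵢ) = 1/8 + 1/8 + 1/8 + 2/8 + 1/8 + 2/8 + 1/8 = 9/8 = 1.125.
Kraft's inequality requires Σ ≤ 1; here Σ = 1.125 > 1, so no such prefix code exists.

1.125; no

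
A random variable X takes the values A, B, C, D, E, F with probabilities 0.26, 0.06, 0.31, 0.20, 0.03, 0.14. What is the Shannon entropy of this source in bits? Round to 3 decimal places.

2.286 bits

H = −Σ pᵢ log₂ pᵢ.
−0.26·log₂(0.26) = 0.5053
−0.06·log₂(0.06) = 0.2435
−0.31·log₂(0.31) = 0.5238
−0.20·log₂(0.20) = 0.4644
−0.03·log₂(0.03) = 0.1518
−0.14·log₂(0.14) = 0.3971
Sum ≈ 2.2859 → 2.286 bits.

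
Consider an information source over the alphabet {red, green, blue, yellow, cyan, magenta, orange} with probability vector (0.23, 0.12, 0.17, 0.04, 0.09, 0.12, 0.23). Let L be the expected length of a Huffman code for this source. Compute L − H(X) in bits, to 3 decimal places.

Entropy H = −Σ p log₂ p ≈ 2.6425 bits.
Huffman merges: 1/25+9/100→13/100; 3/25+3/25→6/25; 13/100+17/100→3/10; 23/100+23/100→23/50; 6/25+3/10→27/50; 23/50+27/50→1. L = 267/100 ≈ 2.6700.
L − H = 2.6700 − 2.6425 = 0.028 bits.

0.028 bits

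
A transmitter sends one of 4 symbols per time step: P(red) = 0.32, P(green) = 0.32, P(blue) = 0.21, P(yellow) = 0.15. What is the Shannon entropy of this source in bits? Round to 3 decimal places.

1.935 bits

H = −Σ pᵢ log₂ pᵢ.
−0.32·log₂(0.32) = 0.5260
−0.32·log₂(0.32) = 0.5260
−0.21·log₂(0.21) = 0.4728
−0.15·log₂(0.15) = 0.4105
Sum ≈ 1.9354 → 1.935 bits.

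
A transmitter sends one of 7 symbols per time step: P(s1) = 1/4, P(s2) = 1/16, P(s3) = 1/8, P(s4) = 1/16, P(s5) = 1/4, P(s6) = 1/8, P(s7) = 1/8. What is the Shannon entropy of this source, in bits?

Each probability is a power of 1/2, so log₂(1/p) is an integer.
H = Σ p·log₂(1/p) = 1/4·2 + 1/16·4 + 1/8·3 + 1/16·4 + 1/4·2 + 1/8·3 + 1/8·3 = 2.625 bits.

2.625 bits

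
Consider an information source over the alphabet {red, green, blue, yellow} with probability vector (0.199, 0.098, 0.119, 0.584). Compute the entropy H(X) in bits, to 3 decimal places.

H = −Σ pᵢ log₂ pᵢ.
−0.199·log₂(0.199) = 0.4635
−0.098·log₂(0.098) = 0.3284
−0.119·log₂(0.119) = 0.3654
−0.584·log₂(0.584) = 0.4532
Sum ≈ 1.6105 → 1.611 bits.

1.611 bits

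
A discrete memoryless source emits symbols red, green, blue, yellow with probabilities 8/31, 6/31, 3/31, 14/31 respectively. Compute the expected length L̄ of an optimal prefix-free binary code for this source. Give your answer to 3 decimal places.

Repeatedly combine the two least-probable nodes; the expected code length is the sum of the merged weights.
merge 3/31 + 6/31 → 9/31
merge 8/31 + 9/31 → 17/31
merge 14/31 + 17/31 → 1
L = 9/31 + 17/31 + 1 = 57/31 ≈ 1.839 bits/symbol.

1.839 bits/symbol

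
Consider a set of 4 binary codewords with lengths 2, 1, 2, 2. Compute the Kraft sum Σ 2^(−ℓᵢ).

1.25

With common denominator 2^2 = 4: Σ 2^(−ℓᵢ) = 1/4 + 2/4 + 1/4 + 1/4 = 5/4 = 1.25.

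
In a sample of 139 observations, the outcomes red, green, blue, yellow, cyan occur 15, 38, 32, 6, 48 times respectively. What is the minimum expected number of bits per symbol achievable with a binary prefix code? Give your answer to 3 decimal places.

2.151 bits/symbol

Probabilities are the counts divided by 139.
Repeatedly combine the two least-probable nodes; the expected code length is the sum of the merged weights.
merge 6/139 + 15/139 → 21/139
merge 21/139 + 32/139 → 53/139
merge 38/139 + 48/139 → 86/139
merge 53/139 + 86/139 → 1
L = 21/139 + 53/139 + 86/139 + 1 = 299/139 ≈ 2.151 bits/symbol.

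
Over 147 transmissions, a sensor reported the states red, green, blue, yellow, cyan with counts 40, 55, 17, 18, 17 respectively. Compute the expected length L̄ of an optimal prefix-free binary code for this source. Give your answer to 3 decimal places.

2.211 bits/symbol

Probabilities are the counts divided by 147.
Repeatedly combine the two least-probable nodes; the expected code length is the sum of the merged weights.
merge 17/147 + 17/147 → 34/147
merge 6/49 + 34/147 → 52/147
merge 40/147 + 52/147 → 92/147
merge 55/147 + 92/147 → 1
L = 34/147 + 52/147 + 92/147 + 1 = 325/147 ≈ 2.211 bits/symbol.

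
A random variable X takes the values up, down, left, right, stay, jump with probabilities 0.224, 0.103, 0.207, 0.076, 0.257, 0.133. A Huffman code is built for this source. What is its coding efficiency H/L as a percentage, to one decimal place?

99.0%

Entropy H = −Σ p log₂ p ≈ 2.4650 bits.
Huffman merges: 19/250+103/1000→179/1000; 133/1000+179/1000→39/125; 207/1000+28/125→431/1000; 257/1000+39/125→569/1000; 431/1000+569/1000→1. L = 2491/1000 ≈ 2.4910.
Efficiency = H/L = 2.4650/2.4910 = 99.0%.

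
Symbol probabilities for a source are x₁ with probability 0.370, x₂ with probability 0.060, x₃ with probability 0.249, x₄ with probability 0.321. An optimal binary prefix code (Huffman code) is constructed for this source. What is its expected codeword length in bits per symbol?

1.939 bits/symbol

Repeatedly combine the two least-probable nodes; the expected code length is the sum of the merged weights.
merge 3/50 + 249/1000 → 309/1000
merge 309/1000 + 321/1000 → 63/100
merge 37/100 + 63/100 → 1
L = 309/1000 + 63/100 + 1 = 1939/1000 = 1.939 bits/symbol.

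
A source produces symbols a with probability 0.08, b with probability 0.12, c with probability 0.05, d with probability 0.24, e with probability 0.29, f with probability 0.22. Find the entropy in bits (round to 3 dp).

2.367 bits

H = −Σ pᵢ log₂ pᵢ.
−0.08·log₂(0.08) = 0.2915
−0.12·log₂(0.12) = 0.3671
−0.05·log₂(0.05) = 0.2161
−0.24·log₂(0.24) = 0.4941
−0.29·log₂(0.29) = 0.5179
−0.22·log₂(0.22) = 0.4806
Sum ≈ 2.3673 → 2.367 bits.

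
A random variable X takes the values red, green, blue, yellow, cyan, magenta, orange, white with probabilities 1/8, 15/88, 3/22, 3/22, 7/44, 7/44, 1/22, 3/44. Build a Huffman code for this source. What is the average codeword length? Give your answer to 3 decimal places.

Repeatedly combine the two least-probable nodes; the expected code length is the sum of the merged weights.
merge 1/22 + 3/44 → 5/44
merge 5/44 + 1/8 → 21/88
merge 3/22 + 3/22 → 3/11
merge 7/44 + 7/44 → 7/22
merge 15/88 + 21/88 → 9/22
merge 3/11 + 7/22 → 13/22
merge 9/22 + 13/22 → 1
L = 5/44 + 21/88 + 3/11 + 7/22 + 9/22 + 13/22 + 1 = 259/88 ≈ 2.943 bits/symbol.

2.943 bits/symbol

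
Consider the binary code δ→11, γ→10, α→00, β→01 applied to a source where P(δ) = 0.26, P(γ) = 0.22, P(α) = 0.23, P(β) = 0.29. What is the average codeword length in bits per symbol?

L̄ = Σ pᵢ·ℓᵢ = 0.26·2 + 0.22·2 + 0.23·2 + 0.29·2 = 2 bits/symbol.

2 bits/symbol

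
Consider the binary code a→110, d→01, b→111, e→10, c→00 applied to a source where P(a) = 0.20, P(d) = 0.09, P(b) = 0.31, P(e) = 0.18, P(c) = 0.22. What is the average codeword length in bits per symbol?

L̄ = Σ pᵢ·ℓᵢ = 0.20·3 + 0.09·2 + 0.31·3 + 0.18·2 + 0.22·2 = 2.51 bits/symbol.

2.51 bits/symbol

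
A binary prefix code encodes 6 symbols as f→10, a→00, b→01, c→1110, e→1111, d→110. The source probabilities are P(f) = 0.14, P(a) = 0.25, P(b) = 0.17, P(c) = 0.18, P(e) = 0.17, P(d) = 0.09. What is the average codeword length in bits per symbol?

L̄ = Σ pᵢ·ℓᵢ = 0.14·2 + 0.25·2 + 0.17·2 + 0.18·4 + 0.17·4 + 0.09·3 = 2.79 bits/symbol.

2.79 bits/symbol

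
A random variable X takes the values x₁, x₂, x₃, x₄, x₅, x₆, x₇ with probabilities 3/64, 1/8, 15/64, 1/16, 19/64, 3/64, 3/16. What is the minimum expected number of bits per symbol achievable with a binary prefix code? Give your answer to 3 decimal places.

Repeatedly combine the two least-probable nodes; the expected code length is the sum of the merged weights.
merge 3/64 + 3/64 → 3/32
merge 1/16 + 3/32 → 5/32
merge 1/8 + 5/32 → 9/32
merge 3/16 + 15/64 → 27/64
merge 9/32 + 19/64 → 37/64
merge 27/64 + 37/64 → 1
L = 3/32 + 5/32 + 9/32 + 27/64 + 37/64 + 1 = 81/32 ≈ 2.531 bits/symbol.

2.531 bits/symbol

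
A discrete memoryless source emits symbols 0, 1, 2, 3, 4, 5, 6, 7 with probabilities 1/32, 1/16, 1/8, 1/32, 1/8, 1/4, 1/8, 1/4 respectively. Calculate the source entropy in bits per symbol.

Each probability is a power of 1/2, so log₂(1/p) is an integer.
H = Σ p·log₂(1/p) = 1/32·5 + 1/16·4 + 1/8·3 + 1/32·5 + 1/8·3 + 1/4·2 + 1/8·3 + 1/4·2 = 2.6875 bits.

2.6875 bits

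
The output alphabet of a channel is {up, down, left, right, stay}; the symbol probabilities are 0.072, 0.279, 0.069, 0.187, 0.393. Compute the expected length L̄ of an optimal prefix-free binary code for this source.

Repeatedly combine the two least-probable nodes; the expected code length is the sum of the merged weights.
merge 69/1000 + 9/125 → 141/1000
merge 141/1000 + 187/1000 → 41/125
merge 279/1000 + 41/125 → 607/1000
merge 393/1000 + 607/1000 → 1
L = 141/1000 + 41/125 + 607/1000 + 1 = 519/250 = 2.076 bits/symbol.

2.076 bits/symbol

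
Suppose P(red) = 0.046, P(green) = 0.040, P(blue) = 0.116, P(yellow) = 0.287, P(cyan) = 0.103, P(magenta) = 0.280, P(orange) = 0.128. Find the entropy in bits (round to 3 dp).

H = −Σ pᵢ log₂ pᵢ.
−0.046·log₂(0.046) = 0.2043
−0.040·log₂(0.040) = 0.1858
−0.116·log₂(0.116) = 0.3605
−0.287·log₂(0.287) = 0.5169
−0.103·log₂(0.103) = 0.3378
−0.280·log₂(0.280) = 0.5142
−0.128·log₂(0.128) = 0.3796
Sum ≈ 2.4991 → 2.499 bits.

2.499 bits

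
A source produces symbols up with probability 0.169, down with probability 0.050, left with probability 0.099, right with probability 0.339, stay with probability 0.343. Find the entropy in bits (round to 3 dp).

2.038 bits

H = −Σ pᵢ log₂ pᵢ.
−0.169·log₂(0.169) = 0.4335
−0.050·log₂(0.050) = 0.2161
−0.099·log₂(0.099) = 0.3303
−0.339·log₂(0.339) = 0.5291
−0.343·log₂(0.343) = 0.5295
Sum ≈ 2.0384 → 2.038 bits.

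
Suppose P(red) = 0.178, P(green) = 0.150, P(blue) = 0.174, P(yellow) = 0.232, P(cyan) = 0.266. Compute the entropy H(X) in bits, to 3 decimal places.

H = −Σ pᵢ log₂ pᵢ.
−0.178·log₂(0.178) = 0.4432
−0.150·log₂(0.150) = 0.4105
−0.174·log₂(0.174) = 0.4390
−0.232·log₂(0.232) = 0.4890
−0.266·log₂(0.266) = 0.5082
Sum ≈ 2.2900 → 2.290 bits.

2.290 bits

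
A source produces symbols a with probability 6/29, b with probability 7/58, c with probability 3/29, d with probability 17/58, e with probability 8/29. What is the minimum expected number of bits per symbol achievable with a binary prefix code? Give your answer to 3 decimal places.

2.224 bits/symbol

Repeatedly combine the two least-probable nodes; the expected code length is the sum of the merged weights.
merge 3/29 + 7/58 → 13/58
merge 6/29 + 13/58 → 25/58
merge 8/29 + 17/58 → 33/58
merge 25/58 + 33/58 → 1
L = 13/58 + 25/58 + 33/58 + 1 = 129/58 ≈ 2.224 bits/symbol.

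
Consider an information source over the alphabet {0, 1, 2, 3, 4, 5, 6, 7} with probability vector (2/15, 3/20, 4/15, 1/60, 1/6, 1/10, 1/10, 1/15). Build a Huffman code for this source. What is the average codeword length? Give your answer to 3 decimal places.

Repeatedly combine the two least-probable nodes; the expected code length is the sum of the merged weights.
merge 1/60 + 1/15 → 1/12
merge 1/12 + 1/10 → 11/60
merge 1/10 + 2/15 → 7/30
merge 3/20 + 1/6 → 19/60
merge 11/60 + 7/30 → 5/12
merge 4/15 + 19/60 → 7/12
merge 5/12 + 7/12 → 1
L = 1/12 + 11/60 + 7/30 + 19/60 + 5/12 + 7/12 + 1 = 169/60 ≈ 2.817 bits/symbol.

2.817 bits/symbol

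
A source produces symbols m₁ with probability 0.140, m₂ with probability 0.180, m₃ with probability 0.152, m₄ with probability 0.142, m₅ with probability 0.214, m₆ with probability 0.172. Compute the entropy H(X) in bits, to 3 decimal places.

H = −Σ pᵢ log₂ pᵢ.
−0.140·log₂(0.140) = 0.3971
−0.180·log₂(0.180) = 0.4453
−0.152·log₂(0.152) = 0.4131
−0.142·log₂(0.142) = 0.3999
−0.214·log₂(0.214) = 0.4760
−0.172·log₂(0.172) = 0.4368
Sum ≈ 2.5682 → 2.568 bits.

2.568 bits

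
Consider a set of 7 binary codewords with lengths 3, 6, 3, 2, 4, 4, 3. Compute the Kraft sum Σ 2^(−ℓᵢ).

With common denominator 2^6 = 64: Σ 2^(−ℓᵢ) = 8/64 + 1/64 + 8/64 + 16/64 + 4/64 + 4/64 + 8/64 = 49/64 = 0.765625.

0.765625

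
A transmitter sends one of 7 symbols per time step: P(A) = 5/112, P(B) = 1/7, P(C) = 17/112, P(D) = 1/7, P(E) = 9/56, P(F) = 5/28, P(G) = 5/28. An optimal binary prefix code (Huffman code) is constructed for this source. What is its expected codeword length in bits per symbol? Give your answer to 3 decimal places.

2.821 bits/symbol

Repeatedly combine the two least-probable nodes; the expected code length is the sum of the merged weights.
merge 5/112 + 1/7 → 3/16
merge 1/7 + 17/112 → 33/112
merge 9/56 + 5/28 → 19/56
merge 5/28 + 3/16 → 41/112
merge 33/112 + 19/56 → 71/112
merge 41/112 + 71/112 → 1
L = 3/16 + 33/112 + 19/56 + 41/112 + 71/112 + 1 = 79/28 ≈ 2.821 bits/symbol.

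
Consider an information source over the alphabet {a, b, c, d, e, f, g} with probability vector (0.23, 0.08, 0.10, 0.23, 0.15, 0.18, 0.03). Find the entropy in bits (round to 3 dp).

2.607 bits

H = −Σ pᵢ log₂ pᵢ.
−0.23·log₂(0.23) = 0.4877
−0.08·log₂(0.08) = 0.2915
−0.10·log₂(0.10) = 0.3322
−0.23·log₂(0.23) = 0.4877
−0.15·log₂(0.15) = 0.4105
−0.18·log₂(0.18) = 0.4453
−0.03·log₂(0.03) = 0.1518
Sum ≈ 2.6067 → 2.607 bits.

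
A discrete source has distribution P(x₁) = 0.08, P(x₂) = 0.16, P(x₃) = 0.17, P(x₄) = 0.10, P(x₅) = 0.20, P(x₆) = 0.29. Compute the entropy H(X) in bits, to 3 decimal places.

H = −Σ pᵢ log₂ pᵢ.
−0.08·log₂(0.08) = 0.2915
−0.16·log₂(0.16) = 0.4230
−0.17·log₂(0.17) = 0.4346
−0.10·log₂(0.10) = 0.3322
−0.20·log₂(0.20) = 0.4644
−0.29·log₂(0.29) = 0.5179
Sum ≈ 2.4636 → 2.464 bits.

2.464 bits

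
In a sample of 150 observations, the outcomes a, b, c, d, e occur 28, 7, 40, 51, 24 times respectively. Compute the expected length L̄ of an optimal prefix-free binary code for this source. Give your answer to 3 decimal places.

2.207 bits/symbol

Probabilities are the counts divided by 150.
Repeatedly combine the two least-probable nodes; the expected code length is the sum of the merged weights.
merge 7/150 + 4/25 → 31/150
merge 14/75 + 31/150 → 59/150
merge 4/15 + 17/50 → 91/150
merge 59/150 + 91/150 → 1
L = 31/150 + 59/150 + 91/150 + 1 = 331/150 ≈ 2.207 bits/symbol.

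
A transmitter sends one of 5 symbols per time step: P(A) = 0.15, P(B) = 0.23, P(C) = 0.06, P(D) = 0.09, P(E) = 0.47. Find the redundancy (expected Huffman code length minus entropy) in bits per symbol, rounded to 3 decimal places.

Entropy H = −Σ p log₂ p ≈ 1.9664 bits.
Huffman merges: 3/50+9/100→3/20; 3/20+3/20→3/10; 23/100+3/10→53/100; 47/100+53/100→1. L = 99/50 ≈ 1.9800.
L − H = 1.9800 − 1.9664 = 0.014 bits.

0.014 bits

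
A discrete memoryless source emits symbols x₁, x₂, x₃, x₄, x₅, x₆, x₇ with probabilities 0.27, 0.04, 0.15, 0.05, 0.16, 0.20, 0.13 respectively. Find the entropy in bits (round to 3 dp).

2.592 bits

H = −Σ pᵢ log₂ pᵢ.
−0.27·log₂(0.27) = 0.5100
−0.04·log₂(0.04) = 0.1858
−0.15·log₂(0.15) = 0.4105
−0.05·log₂(0.05) = 0.2161
−0.16·log₂(0.16) = 0.4230
−0.20·log₂(0.20) = 0.4644
−0.13·log₂(0.13) = 0.3826
Sum ≈ 2.5925 → 2.592 bits.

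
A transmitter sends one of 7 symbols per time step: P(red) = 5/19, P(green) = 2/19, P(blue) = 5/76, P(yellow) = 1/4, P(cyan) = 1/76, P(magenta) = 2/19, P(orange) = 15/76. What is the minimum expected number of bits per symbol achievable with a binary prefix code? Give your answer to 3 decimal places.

2.553 bits/symbol

Repeatedly combine the two least-probable nodes; the expected code length is the sum of the merged weights.
merge 1/76 + 5/76 → 3/38
merge 3/38 + 2/19 → 7/38
merge 2/19 + 7/38 → 11/38
merge 15/76 + 1/4 → 17/38
merge 5/19 + 11/38 → 21/38
merge 17/38 + 21/38 → 1
L = 3/38 + 7/38 + 11/38 + 17/38 + 21/38 + 1 = 97/38 ≈ 2.553 bits/symbol.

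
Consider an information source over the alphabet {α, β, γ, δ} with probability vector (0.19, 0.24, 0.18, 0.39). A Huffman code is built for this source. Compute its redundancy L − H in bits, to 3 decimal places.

Entropy H = −Σ p log₂ p ≈ 1.9245 bits.
Huffman merges: 9/50+19/100→37/100; 6/25+37/100→61/100; 39/100+61/100→1. L = 99/50 ≈ 1.9800.
L − H = 1.9800 − 1.9245 = 0.056 bits.

0.056 bits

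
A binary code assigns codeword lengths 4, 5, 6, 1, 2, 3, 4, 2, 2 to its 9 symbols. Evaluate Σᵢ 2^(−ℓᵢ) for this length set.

1.546875

With common denominator 2^6 = 64: Σ 2^(−ℓᵢ) = 4/64 + 2/64 + 1/64 + 32/64 + 16/64 + 8/64 + 4/64 + 16/64 + 16/64 = 99/64 = 1.546875.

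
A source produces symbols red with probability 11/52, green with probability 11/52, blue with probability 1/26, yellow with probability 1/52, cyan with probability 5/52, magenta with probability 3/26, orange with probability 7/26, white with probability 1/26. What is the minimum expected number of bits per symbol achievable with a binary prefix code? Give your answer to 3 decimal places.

2.654 bits/symbol

Repeatedly combine the two least-probable nodes; the expected code length is the sum of the merged weights.
merge 1/52 + 1/26 → 3/52
merge 1/26 + 3/52 → 5/52
merge 5/52 + 5/52 → 5/26
merge 3/26 + 5/26 → 4/13
merge 11/52 + 11/52 → 11/26
merge 7/26 + 4/13 → 15/26
merge 11/26 + 15/26 → 1
L = 3/52 + 5/52 + 5/26 + 4/13 + 11/26 + 15/26 + 1 = 69/26 ≈ 2.654 bits/symbol.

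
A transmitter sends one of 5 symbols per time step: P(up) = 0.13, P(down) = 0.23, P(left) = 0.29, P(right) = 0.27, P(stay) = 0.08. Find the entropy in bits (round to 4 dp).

2.1897 bits

H = −Σ pᵢ log₂ pᵢ.
−0.13·log₂(0.13) = 0.3826
−0.23·log₂(0.23) = 0.4877
−0.29·log₂(0.29) = 0.5179
−0.27·log₂(0.27) = 0.5100
−0.08·log₂(0.08) = 0.2915
Sum ≈ 2.1897 → 2.1897 bits.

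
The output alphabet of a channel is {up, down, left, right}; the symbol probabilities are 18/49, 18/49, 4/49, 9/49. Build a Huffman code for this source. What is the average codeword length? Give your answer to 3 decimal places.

1.898 bits/symbol

Repeatedly combine the two least-probable nodes; the expected code length is the sum of the merged weights.
merge 4/49 + 9/49 → 13/49
merge 13/49 + 18/49 → 31/49
merge 18/49 + 31/49 → 1
L = 13/49 + 31/49 + 1 = 93/49 ≈ 1.898 bits/symbol.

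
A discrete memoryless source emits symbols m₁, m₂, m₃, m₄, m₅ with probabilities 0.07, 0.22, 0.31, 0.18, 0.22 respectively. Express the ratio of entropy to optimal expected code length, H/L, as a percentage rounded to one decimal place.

97.7%

Entropy H = −Σ p log₂ p ≈ 2.1988 bits.
Huffman merges: 7/100+9/50→1/4; 11/50+11/50→11/25; 1/4+31/100→14/25; 11/25+14/25→1. L = 9/4 ≈ 2.2500.
Efficiency = H/L = 2.1988/2.2500 = 97.7%.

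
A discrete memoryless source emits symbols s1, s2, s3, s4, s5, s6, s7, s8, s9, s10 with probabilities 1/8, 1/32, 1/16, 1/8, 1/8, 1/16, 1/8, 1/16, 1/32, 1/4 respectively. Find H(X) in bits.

Each probability is a power of 1/2, so log₂(1/p) is an integer.
H = Σ p·log₂(1/p) = 1/8·3 + 1/32·5 + 1/16·4 + 1/8·3 + 1/8·3 + 1/16·4 + 1/8·3 + 1/16·4 + 1/32·5 + 1/4·2 = 3.0625 bits.

3.0625 bits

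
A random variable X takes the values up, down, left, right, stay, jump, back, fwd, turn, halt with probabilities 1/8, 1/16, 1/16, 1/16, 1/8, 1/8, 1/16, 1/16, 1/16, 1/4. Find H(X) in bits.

Each probability is a power of 1/2, so log₂(1/p) is an integer.
H = Σ p·log₂(1/p) = 1/8·3 + 1/16·4 + 1/16·4 + 1/16·4 + 1/8·3 + 1/8·3 + 1/16·4 + 1/16·4 + 1/16·4 + 1/4·2 = 3.125 bits.

3.125 bits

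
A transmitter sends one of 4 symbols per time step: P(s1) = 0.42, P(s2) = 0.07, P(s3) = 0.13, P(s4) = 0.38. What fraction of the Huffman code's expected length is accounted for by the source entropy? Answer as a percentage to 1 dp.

95.9%

Entropy H = −Σ p log₂ p ≈ 1.7073 bits.
Huffman merges: 7/100+13/100→1/5; 1/5+19/50→29/50; 21/50+29/50→1. L = 89/50 ≈ 1.7800.
Efficiency = H/L = 1.7073/1.7800 = 95.9%.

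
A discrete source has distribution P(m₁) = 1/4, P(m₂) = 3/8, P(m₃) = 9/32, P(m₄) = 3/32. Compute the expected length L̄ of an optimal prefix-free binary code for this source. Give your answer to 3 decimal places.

1.969 bits/symbol

Repeatedly combine the two least-probable nodes; the expected code length is the sum of the merged weights.
merge 3/32 + 1/4 → 11/32
merge 9/32 + 11/32 → 5/8
merge 3/8 + 5/8 → 1
L = 11/32 + 5/8 + 1 = 63/32 ≈ 1.969 bits/symbol.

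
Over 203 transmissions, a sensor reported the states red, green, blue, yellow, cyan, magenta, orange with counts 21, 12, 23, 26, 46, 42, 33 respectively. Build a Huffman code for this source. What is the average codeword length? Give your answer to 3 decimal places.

2.729 bits/symbol

Probabilities are the counts divided by 203.
Repeatedly combine the two least-probable nodes; the expected code length is the sum of the merged weights.
merge 12/203 + 3/29 → 33/203
merge 23/203 + 26/203 → 7/29
merge 33/203 + 33/203 → 66/203
merge 6/29 + 46/203 → 88/203
merge 7/29 + 66/203 → 115/203
merge 88/203 + 115/203 → 1
L = 33/203 + 7/29 + 66/203 + 88/203 + 115/203 + 1 = 554/203 ≈ 2.729 bits/symbol.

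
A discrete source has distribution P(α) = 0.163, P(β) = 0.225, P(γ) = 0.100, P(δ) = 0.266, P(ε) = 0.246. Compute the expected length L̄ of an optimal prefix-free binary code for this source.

2.263 bits/symbol

Repeatedly combine the two least-probable nodes; the expected code length is the sum of the merged weights.
merge 1/10 + 163/1000 → 263/1000
merge 9/40 + 123/500 → 471/1000
merge 263/1000 + 133/500 → 529/1000
merge 471/1000 + 529/1000 → 1
L = 263/1000 + 471/1000 + 529/1000 + 1 = 2263/1000 = 2.263 bits/symbol.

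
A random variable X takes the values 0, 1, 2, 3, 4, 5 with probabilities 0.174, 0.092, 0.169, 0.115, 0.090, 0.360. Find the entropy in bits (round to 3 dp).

2.391 bits

H = −Σ pᵢ log₂ pᵢ.
−0.174·log₂(0.174) = 0.4390
−0.092·log₂(0.092) = 0.3167
−0.169·log₂(0.169) = 0.4335
−0.115·log₂(0.115) = 0.3588
−0.090·log₂(0.090) = 0.3127
−0.360·log₂(0.360) = 0.5306
Sum ≈ 2.3912 → 2.391 bits.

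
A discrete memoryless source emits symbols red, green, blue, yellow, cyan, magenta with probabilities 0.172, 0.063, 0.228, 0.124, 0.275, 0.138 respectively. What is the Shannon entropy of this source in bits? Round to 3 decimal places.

2.454 bits

H = −Σ pᵢ log₂ pᵢ.
−0.172·log₂(0.172) = 0.4368
−0.063·log₂(0.063) = 0.2513
−0.228·log₂(0.228) = 0.4863
−0.124·log₂(0.124) = 0.3734
−0.275·log₂(0.275) = 0.5122
−0.138·log₂(0.138) = 0.3943
Sum ≈ 2.4543 → 2.454 bits.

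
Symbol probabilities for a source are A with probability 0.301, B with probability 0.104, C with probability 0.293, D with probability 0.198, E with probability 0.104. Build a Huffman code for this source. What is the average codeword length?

2.208 bits/symbol

Repeatedly combine the two least-probable nodes; the expected code length is the sum of the merged weights.
merge 13/125 + 13/125 → 26/125
merge 99/500 + 26/125 → 203/500
merge 293/1000 + 301/1000 → 297/500
merge 203/500 + 297/500 → 1
L = 26/125 + 203/500 + 297/500 + 1 = 276/125 = 2.208 bits/symbol.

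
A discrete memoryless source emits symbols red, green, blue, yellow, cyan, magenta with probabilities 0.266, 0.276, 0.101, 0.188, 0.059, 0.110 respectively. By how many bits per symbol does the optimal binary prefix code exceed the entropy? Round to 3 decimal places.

Entropy H = −Σ p log₂ p ≈ 2.3994 bits.
Huffman merges: 59/1000+101/1000→4/25; 11/100+4/25→27/100; 47/250+133/500→227/500; 27/100+69/250→273/500; 227/500+273/500→1. L = 243/100 ≈ 2.4300.
L − H = 2.4300 − 2.3994 = 0.031 bits.

0.031 bits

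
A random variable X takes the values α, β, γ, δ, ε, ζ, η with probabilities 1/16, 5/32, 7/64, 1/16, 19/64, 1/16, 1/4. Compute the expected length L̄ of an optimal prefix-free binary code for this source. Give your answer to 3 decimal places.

Repeatedly combine the two least-probable nodes; the expected code length is the sum of the merged weights.
merge 1/16 + 1/16 → 1/8
merge 1/16 + 7/64 → 11/64
merge 1/8 + 5/32 → 9/32
merge 11/64 + 1/4 → 27/64
merge 9/32 + 19/64 → 37/64
merge 27/64 + 37/64 → 1
L = 1/8 + 11/64 + 9/32 + 27/64 + 37/64 + 1 = 165/64 ≈ 2.578 bits/symbol.

2.578 bits/symbol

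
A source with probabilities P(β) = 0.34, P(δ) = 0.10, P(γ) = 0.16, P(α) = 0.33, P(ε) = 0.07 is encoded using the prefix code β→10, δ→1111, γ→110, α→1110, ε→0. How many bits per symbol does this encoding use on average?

2.95 bits/symbol

L̄ = Σ pᵢ·ℓᵢ = 0.34·2 + 0.10·4 + 0.16·3 + 0.33·4 + 0.07·1 = 2.95 bits/symbol.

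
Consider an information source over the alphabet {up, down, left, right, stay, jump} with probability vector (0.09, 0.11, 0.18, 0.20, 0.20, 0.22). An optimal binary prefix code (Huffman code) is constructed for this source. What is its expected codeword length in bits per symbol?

Repeatedly combine the two least-probable nodes; the expected code length is the sum of the merged weights.
merge 9/100 + 11/100 → 1/5
merge 9/50 + 1/5 → 19/50
merge 1/5 + 1/5 → 2/5
merge 11/50 + 19/50 → 3/5
merge 2/5 + 3/5 → 1
L = 1/5 + 19/50 + 2/5 + 3/5 + 1 = 129/50 = 2.58 bits/symbol.

2.58 bits/symbol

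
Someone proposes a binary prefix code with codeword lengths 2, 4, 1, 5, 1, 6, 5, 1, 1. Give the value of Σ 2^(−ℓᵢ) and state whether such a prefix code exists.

2.390625; no

With common denominator 2^6 = 64: Σ 2^(−ℓᵢ) = 16/64 + 4/64 + 32/64 + 2/64 + 32/64 + 1/64 + 2/64 + 32/64 + 32/64 = 153/64 = 2.390625.
Kraft's inequality requires Σ ≤ 1; here Σ = 2.390625 > 1, so no such prefix code exists.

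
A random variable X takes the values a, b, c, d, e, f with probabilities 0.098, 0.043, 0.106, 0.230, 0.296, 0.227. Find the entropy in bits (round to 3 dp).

2.360 bits

H = −Σ pᵢ log₂ pᵢ.
−0.098·log₂(0.098) = 0.3284
−0.043·log₂(0.043) = 0.1952
−0.106·log₂(0.106) = 0.3432
−0.230·log₂(0.230) = 0.4877
−0.296·log₂(0.296) = 0.5199
−0.227·log₂(0.227) = 0.4856
Sum ≈ 2.3600 → 2.360 bits.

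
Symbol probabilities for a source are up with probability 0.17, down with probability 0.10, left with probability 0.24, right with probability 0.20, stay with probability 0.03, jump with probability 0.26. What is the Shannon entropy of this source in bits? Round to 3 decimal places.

H = −Σ pᵢ log₂ pᵢ.
−0.17·log₂(0.17) = 0.4346
−0.10·log₂(0.10) = 0.3322
−0.24·log₂(0.24) = 0.4941
−0.20·log₂(0.20) = 0.4644
−0.03·log₂(0.03) = 0.1518
−0.26·log₂(0.26) = 0.5053
Sum ≈ 2.3824 → 2.382 bits.

2.382 bits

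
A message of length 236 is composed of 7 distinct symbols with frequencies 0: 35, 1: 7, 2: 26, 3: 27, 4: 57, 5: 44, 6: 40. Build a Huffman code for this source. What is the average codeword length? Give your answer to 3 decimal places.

2.712 bits/symbol

Probabilities are the counts divided by 236.
Repeatedly combine the two least-probable nodes; the expected code length is the sum of the merged weights.
merge 7/236 + 13/118 → 33/236
merge 27/236 + 33/236 → 15/59
merge 35/236 + 10/59 → 75/236
merge 11/59 + 57/236 → 101/236
merge 15/59 + 75/236 → 135/236
merge 101/236 + 135/236 → 1
L = 33/236 + 15/59 + 75/236 + 101/236 + 135/236 + 1 = 160/59 ≈ 2.712 bits/symbol.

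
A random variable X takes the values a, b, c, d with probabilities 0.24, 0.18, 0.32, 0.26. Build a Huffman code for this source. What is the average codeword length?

2 bits/symbol

Repeatedly combine the two least-probable nodes; the expected code length is the sum of the merged weights.
merge 9/50 + 6/25 → 21/50
merge 13/50 + 8/25 → 29/50
merge 21/50 + 29/50 → 1
L = 21/50 + 29/50 + 1 = 2 bits/symbol.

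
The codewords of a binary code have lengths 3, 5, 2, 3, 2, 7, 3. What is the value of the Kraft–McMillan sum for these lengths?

With common denominator 2^7 = 128: Σ 2^(−ℓᵢ) = 16/128 + 4/128 + 32/128 + 16/128 + 32/128 + 1/128 + 16/128 = 117/128 = 0.9140625.

0.9140625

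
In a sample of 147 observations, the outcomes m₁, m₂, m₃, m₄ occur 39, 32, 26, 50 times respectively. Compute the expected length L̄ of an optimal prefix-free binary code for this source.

2 bits/symbol

Probabilities are the counts divided by 147.
Repeatedly combine the two least-probable nodes; the expected code length is the sum of the merged weights.
merge 26/147 + 32/147 → 58/147
merge 13/49 + 50/147 → 89/147
merge 58/147 + 89/147 → 1
L = 58/147 + 89/147 + 1 = 2 bits/symbol.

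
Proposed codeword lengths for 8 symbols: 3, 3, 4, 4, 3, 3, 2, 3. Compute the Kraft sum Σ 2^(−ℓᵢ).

1

With common denominator 2^4 = 16: Σ 2^(−ℓᵢ) = 2/16 + 2/16 + 1/16 + 1/16 + 2/16 + 2/16 + 4/16 + 2/16 = 16/16 = 1.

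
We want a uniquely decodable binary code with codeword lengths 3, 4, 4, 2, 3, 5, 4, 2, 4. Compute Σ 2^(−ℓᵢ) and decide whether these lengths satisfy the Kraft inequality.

1.03125; no

With common denominator 2^5 = 32: Σ 2^(−ℓᵢ) = 4/32 + 2/32 + 2/32 + 8/32 + 4/32 + 1/32 + 2/32 + 8/32 + 2/32 = 33/32 = 1.03125.
Kraft's inequality requires Σ ≤ 1; here Σ = 1.03125 > 1, so no such prefix code exists.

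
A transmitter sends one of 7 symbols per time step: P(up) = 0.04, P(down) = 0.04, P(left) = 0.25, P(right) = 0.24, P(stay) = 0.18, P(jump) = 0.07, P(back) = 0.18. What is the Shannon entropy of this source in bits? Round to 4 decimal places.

2.5248 bits

H = −Σ pᵢ log₂ pᵢ.
−0.04·log₂(0.04) = 0.1858
−0.04·log₂(0.04) = 0.1858
−0.25·log₂(0.25) = 0.5000
−0.24·log₂(0.24) = 0.4941
−0.18·log₂(0.18) = 0.4453
−0.07·log₂(0.07) = 0.2686
−0.18·log₂(0.18) = 0.4453
Sum ≈ 2.5248 → 2.5248 bits.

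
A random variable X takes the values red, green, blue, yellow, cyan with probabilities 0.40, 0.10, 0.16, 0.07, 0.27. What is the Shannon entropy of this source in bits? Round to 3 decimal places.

2.063 bits

H = −Σ pᵢ log₂ pᵢ.
−0.40·log₂(0.40) = 0.5288
−0.10·log₂(0.10) = 0.3322
−0.16·log₂(0.16) = 0.4230
−0.07·log₂(0.07) = 0.2686
−0.27·log₂(0.27) = 0.5100
Sum ≈ 2.0626 → 2.063 bits.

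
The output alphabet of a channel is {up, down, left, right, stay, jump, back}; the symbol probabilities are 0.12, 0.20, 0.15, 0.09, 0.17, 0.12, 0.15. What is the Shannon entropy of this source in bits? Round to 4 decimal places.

H = −Σ pᵢ log₂ pᵢ.
−0.12·log₂(0.12) = 0.3671
−0.20·log₂(0.20) = 0.4644
−0.15·log₂(0.15) = 0.4105
−0.09·log₂(0.09) = 0.3127
−0.17·log₂(0.17) = 0.4346
−0.12·log₂(0.12) = 0.3671
−0.15·log₂(0.15) = 0.4105
Sum ≈ 2.7669 → 2.7669 bits.

2.7669 bits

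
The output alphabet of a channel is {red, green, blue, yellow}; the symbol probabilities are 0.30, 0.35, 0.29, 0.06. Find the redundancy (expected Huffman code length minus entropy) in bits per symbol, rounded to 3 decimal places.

0.187 bits

Entropy H = −Σ p log₂ p ≈ 1.8126 bits.
Huffman merges: 3/50+29/100→7/20; 3/10+7/20→13/20; 7/20+13/20→1. L = 2 ≈ 2.0000.
L − H = 2.0000 − 1.8126 = 0.187 bits.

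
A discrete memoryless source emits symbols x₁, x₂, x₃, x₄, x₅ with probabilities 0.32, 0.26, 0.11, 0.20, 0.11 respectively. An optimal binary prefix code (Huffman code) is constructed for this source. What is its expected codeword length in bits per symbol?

2.22 bits/symbol

Repeatedly combine the two least-probable nodes; the expected code length is the sum of the merged weights.
merge 11/100 + 11/100 → 11/50
merge 1/5 + 11/50 → 21/50
merge 13/50 + 8/25 → 29/50
merge 21/50 + 29/50 → 1
L = 11/50 + 21/50 + 29/50 + 1 = 111/50 = 2.22 bits/symbol.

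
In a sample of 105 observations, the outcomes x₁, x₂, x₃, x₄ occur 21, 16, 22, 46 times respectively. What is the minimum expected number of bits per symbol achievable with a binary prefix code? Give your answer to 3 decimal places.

1.914 bits/symbol

Probabilities are the counts divided by 105.
Repeatedly combine the two least-probable nodes; the expected code length is the sum of the merged weights.
merge 16/105 + 1/5 → 37/105
merge 22/105 + 37/105 → 59/105
merge 46/105 + 59/105 → 1
L = 37/105 + 59/105 + 1 = 67/35 ≈ 1.914 bits/symbol.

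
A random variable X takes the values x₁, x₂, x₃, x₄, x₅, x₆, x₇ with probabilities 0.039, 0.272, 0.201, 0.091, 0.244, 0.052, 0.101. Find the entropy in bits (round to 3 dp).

2.526 bits

H = −Σ pᵢ log₂ pᵢ.
−0.039·log₂(0.039) = 0.1825
−0.272·log₂(0.272) = 0.5109
−0.201·log₂(0.201) = 0.4653
−0.091·log₂(0.091) = 0.3147
−0.244·log₂(0.244) = 0.4966
−0.052·log₂(0.052) = 0.2218
−0.101·log₂(0.101) = 0.3341
Sum ≈ 2.5258 → 2.526 bits.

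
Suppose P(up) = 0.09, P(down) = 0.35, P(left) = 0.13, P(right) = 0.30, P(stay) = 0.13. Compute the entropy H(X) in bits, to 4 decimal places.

2.1291 bits

H = −Σ pᵢ log₂ pᵢ.
−0.09·log₂(0.09) = 0.3127
−0.35·log₂(0.35) = 0.5301
−0.13·log₂(0.13) = 0.3826
−0.30·log₂(0.30) = 0.5211
−0.13·log₂(0.13) = 0.3826
Sum ≈ 2.1291 → 2.1291 bits.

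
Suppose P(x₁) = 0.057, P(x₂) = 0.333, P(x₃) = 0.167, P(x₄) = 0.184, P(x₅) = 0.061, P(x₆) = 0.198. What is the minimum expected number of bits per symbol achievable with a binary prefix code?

Repeatedly combine the two least-probable nodes; the expected code length is the sum of the merged weights.
merge 57/1000 + 61/1000 → 59/500
merge 59/500 + 167/1000 → 57/200
merge 23/125 + 99/500 → 191/500
merge 57/200 + 333/1000 → 309/500
merge 191/500 + 309/500 → 1
L = 59/500 + 57/200 + 191/500 + 309/500 + 1 = 2403/1000 = 2.403 bits/symbol.

2.403 bits/symbol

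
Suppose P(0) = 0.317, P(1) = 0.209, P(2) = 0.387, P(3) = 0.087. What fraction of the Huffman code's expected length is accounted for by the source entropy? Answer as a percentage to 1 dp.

Entropy H = −Σ p log₂ p ≈ 1.8339 bits.
Huffman merges: 87/1000+209/1000→37/125; 37/125+317/1000→613/1000; 387/1000+613/1000→1. L = 1909/1000 ≈ 1.9090.
Efficiency = H/L = 1.8339/1.9090 = 96.1%.

96.1%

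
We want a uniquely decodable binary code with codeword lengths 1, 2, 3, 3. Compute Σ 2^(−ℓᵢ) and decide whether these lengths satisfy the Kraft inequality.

With common denominator 2^3 = 8: Σ 2^(−ℓᵢ) = 4/8 + 2/8 + 1/8 + 1/8 = 8/8 = 1.
Kraft's inequality requires Σ ≤ 1; here Σ = 1 ≤ 1, so such a prefix code exists.

1; yes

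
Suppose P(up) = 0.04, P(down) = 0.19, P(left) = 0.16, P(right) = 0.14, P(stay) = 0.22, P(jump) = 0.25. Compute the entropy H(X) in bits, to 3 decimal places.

2.442 bits

H = −Σ pᵢ log₂ pᵢ.
−0.04·log₂(0.04) = 0.1858
−0.19·log₂(0.19) = 0.4552
−0.16·log₂(0.16) = 0.4230
−0.14·log₂(0.14) = 0.3971
−0.22·log₂(0.22) = 0.4806
−0.25·log₂(0.25) = 0.5000
Sum ≈ 2.4417 → 2.442 bits.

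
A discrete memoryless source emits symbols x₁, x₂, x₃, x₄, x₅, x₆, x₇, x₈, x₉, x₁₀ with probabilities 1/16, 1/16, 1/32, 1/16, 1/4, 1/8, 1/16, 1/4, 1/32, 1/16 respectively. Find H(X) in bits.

Each probability is a power of 1/2, so log₂(1/p) is an integer.
H = Σ p·log₂(1/p) = 1/16·4 + 1/16·4 + 1/32·5 + 1/16·4 + 1/4·2 + 1/8·3 + 1/16·4 + 1/4·2 + 1/32·5 + 1/16·4 = 2.9375 bits.

2.9375 bits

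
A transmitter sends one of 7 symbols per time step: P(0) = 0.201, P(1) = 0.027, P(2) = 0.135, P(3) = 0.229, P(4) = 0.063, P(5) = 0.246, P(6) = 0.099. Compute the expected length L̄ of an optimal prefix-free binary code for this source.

2.603 bits/symbol

Repeatedly combine the two least-probable nodes; the expected code length is the sum of the merged weights.
merge 27/1000 + 63/1000 → 9/100
merge 9/100 + 99/1000 → 189/1000
merge 27/200 + 189/1000 → 81/250
merge 201/1000 + 229/1000 → 43/100
merge 123/500 + 81/250 → 57/100
merge 43/100 + 57/100 → 1
L = 9/100 + 189/1000 + 81/250 + 43/100 + 57/100 + 1 = 2603/1000 = 2.603 bits/symbol.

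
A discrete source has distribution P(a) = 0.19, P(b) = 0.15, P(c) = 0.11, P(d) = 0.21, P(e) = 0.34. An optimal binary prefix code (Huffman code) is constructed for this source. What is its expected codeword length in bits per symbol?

2.26 bits/symbol

Repeatedly combine the two least-probable nodes; the expected code length is the sum of the merged weights.
merge 11/100 + 3/20 → 13/50
merge 19/100 + 21/100 → 2/5
merge 13/50 + 17/50 → 3/5
merge 2/5 + 3/5 → 1
L = 13/50 + 2/5 + 3/5 + 1 = 113/50 = 2.26 bits/symbol.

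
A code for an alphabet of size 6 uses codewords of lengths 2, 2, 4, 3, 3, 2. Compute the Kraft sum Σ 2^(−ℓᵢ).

With common denominator 2^4 = 16: Σ 2^(−ℓᵢ) = 4/16 + 4/16 + 1/16 + 2/16 + 2/16 + 4/16 = 17/16 = 1.0625.

1.0625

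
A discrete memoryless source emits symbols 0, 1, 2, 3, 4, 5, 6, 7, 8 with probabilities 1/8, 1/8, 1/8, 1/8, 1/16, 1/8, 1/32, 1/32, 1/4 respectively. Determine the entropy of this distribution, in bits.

Each probability is a power of 1/2, so log₂(1/p) is an integer.
H = Σ p·log₂(1/p) = 1/8·3 + 1/8·3 + 1/8·3 + 1/8·3 + 1/16·4 + 1/8·3 + 1/32·5 + 1/32·5 + 1/4·2 = 2.9375 bits.

2.9375 bits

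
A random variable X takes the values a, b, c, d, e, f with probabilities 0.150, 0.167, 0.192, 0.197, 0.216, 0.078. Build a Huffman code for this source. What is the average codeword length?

2.587 bits/symbol

Repeatedly combine the two least-probable nodes; the expected code length is the sum of the merged weights.
merge 39/500 + 3/20 → 57/250
merge 167/1000 + 24/125 → 359/1000
merge 197/1000 + 27/125 → 413/1000
merge 57/250 + 359/1000 → 587/1000
merge 413/1000 + 587/1000 → 1
L = 57/250 + 359/1000 + 413/1000 + 587/1000 + 1 = 2587/1000 = 2.587 bits/symbol.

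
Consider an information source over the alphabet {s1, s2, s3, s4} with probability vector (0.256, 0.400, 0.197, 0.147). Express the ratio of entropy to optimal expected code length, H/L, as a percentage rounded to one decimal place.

97.8%

Entropy H = −Σ p log₂ p ≈ 1.9003 bits.
Huffman merges: 147/1000+197/1000→43/125; 32/125+43/125→3/5; 2/5+3/5→1. L = 243/125 ≈ 1.9440.
Efficiency = H/L = 1.9003/1.9440 = 97.8%.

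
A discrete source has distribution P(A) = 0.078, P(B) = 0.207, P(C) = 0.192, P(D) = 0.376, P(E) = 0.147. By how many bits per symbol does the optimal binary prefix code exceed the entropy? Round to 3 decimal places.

0.073 bits

Entropy H = −Σ p log₂ p ≈ 2.1518 bits.
Huffman merges: 39/500+147/1000→9/40; 24/125+207/1000→399/1000; 9/40+47/125→601/1000; 399/1000+601/1000→1. L = 89/40 ≈ 2.2250.
L − H = 2.2250 − 2.1518 = 0.073 bits.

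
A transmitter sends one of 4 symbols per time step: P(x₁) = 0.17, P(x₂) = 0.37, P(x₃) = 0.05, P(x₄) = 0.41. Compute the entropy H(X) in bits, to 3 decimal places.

H = −Σ pᵢ log₂ pᵢ.
−0.17·log₂(0.17) = 0.4346
−0.37·log₂(0.37) = 0.5307
−0.05·log₂(0.05) = 0.2161
−0.41·log₂(0.41) = 0.5274
Sum ≈ 1.7088 → 1.709 bits.

1.709 bits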